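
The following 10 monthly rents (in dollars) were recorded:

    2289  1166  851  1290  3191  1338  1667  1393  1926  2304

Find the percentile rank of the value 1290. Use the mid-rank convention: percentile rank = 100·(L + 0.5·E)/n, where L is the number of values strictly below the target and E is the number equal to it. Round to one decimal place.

25.0

Sorted: 851, 1166, 1290, 1338, 1393, 1667, 1926, 2289, 2304, 3191.
Count below 1290: L = 2; count equal: E = 1; n = 10.
Percentile rank = 100·(2 + 0.5·1)/10 = 100·2.5/10 = 25.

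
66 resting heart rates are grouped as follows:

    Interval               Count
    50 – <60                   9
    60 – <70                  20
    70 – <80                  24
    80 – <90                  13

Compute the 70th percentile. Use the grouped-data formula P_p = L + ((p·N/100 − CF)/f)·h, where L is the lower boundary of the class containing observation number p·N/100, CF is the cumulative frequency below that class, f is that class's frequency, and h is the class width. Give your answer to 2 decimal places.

77.17

N = 66; target position k = 70/100 · 66 = 46.2.
Cumulative frequencies: 9, 29, 53, 66.
Observation 46.2 falls in the class 70 – <80.
L = 70, CF = 29, f = 24, h = 10.
P70 = 70 + ((46.2 − 29)/24)·10 = 70 + 7.16667 = 77.1667.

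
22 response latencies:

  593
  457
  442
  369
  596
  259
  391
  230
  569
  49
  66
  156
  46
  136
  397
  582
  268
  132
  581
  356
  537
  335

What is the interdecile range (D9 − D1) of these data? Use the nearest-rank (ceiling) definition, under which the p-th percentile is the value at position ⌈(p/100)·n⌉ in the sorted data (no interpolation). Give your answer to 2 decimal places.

Sorted: 46, 49, 66, 132, 136, 156, 230, 259, 268, 335, 356, 369, 391, 397, 442, 457, 537, 569, 581, 582, 593, 596.
n = 22.
P10: rank ⌈10/100·22⌉ = 3 → 66.
P90: rank ⌈90/100·22⌉ = 20 → 582.
Difference: 582 − 66 = 516.

516.00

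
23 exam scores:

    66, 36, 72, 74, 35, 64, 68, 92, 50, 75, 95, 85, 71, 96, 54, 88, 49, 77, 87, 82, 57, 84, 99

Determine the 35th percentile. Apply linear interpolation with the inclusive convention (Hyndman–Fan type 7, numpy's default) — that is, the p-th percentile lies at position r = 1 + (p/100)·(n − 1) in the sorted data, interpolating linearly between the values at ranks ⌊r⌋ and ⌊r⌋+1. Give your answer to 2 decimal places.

67.40

Sorted: 35, 36, 49, 50, 54, 57, 64, 66, 68, 71, 72, 74, 75, 77, 82, 84, 85, 87, 88, 92, 95, 96, 99.
n = 23.
r = 1 + (35/100)·(23 − 1) = 1 + 7.7 = 8.7.
Rank 8 is 66 and rank 9 is 68.
Interpolate: 66 + 0.7·(68 − 66) = 66 + 0.7·2 = 67.4.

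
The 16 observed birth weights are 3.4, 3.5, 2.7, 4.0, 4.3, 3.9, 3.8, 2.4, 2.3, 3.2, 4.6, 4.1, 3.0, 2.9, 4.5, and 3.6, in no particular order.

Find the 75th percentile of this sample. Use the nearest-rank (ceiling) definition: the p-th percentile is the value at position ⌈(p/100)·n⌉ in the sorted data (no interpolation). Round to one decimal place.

Sorted: 2.3, 2.4, 2.7, 2.9, 3.0, 3.2, 3.4, 3.5, 3.6, 3.8, 3.9, 4.0, 4.1, 4.3, 4.5, 4.6.
n = 16.
Position = ⌈75/100 · 16⌉ = ⌈12⌉ = 12.
The value at rank 12 is 4.0.

4.0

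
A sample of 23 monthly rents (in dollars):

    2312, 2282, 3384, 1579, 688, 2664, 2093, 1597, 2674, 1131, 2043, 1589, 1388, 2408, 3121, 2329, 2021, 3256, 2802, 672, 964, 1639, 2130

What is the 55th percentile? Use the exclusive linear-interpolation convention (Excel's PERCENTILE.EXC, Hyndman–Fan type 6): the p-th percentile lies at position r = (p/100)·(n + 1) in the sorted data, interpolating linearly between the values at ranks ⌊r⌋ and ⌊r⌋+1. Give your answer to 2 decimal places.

Sorted: 672, 688, 964, 1131, 1388, 1579, 1589, 1597, 1639, 2021, 2043, 2093, 2130, 2282, 2312, 2329, 2408, 2664, 2674, 2802, 3121, 3256, 3384.
n = 23.
r = (55/100)·(23 + 1) = 13.2.
Rank 13 is 2130 and rank 14 is 2282.
Interpolate: 2130 + 0.2·(2282 − 2130) = 2130 + 0.2·152 = 2160.4.

2160.40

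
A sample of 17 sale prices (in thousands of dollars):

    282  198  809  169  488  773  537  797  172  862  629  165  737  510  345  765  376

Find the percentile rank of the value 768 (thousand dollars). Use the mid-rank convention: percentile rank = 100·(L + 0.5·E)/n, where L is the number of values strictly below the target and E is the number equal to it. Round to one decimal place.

Sorted: 165, 169, 172, 198, 282, 345, 376, 488, 510, 537, 629, 737, 765, 773, 797, 809, 862.
Count below 768: L = 13; count equal: E = 0; n = 17.
Percentile rank = 100·(13 + 0.5·0)/17 = 100·13/17 = 76.47.

76.5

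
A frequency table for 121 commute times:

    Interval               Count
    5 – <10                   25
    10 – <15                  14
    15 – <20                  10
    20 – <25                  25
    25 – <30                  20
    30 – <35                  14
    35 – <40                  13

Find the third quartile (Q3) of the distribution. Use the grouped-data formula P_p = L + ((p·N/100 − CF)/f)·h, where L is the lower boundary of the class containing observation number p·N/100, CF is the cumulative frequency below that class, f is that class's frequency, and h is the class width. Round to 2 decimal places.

29.19

N = 121; target position k = 75/100 · 121 = 90.75.
Cumulative frequencies: 25, 39, 49, 74, 94, 108, 121.
Observation 90.75 falls in the class 25 – <30.
L = 25, CF = 74, f = 20, h = 5.
P75 = 25 + ((90.75 − 74)/20)·5 = 25 + 4.1875 = 29.1875.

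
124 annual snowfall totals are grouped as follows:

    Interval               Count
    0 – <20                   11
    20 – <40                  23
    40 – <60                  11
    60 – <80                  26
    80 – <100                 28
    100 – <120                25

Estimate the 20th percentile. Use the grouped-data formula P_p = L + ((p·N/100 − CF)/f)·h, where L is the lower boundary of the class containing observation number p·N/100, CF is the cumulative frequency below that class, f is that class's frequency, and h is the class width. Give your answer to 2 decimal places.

N = 124; target position k = 20/100 · 124 = 24.8.
Cumulative frequencies: 11, 34, 45, 71, 99, 124.
Observation 24.8 falls in the class 20 – <40.
L = 20, CF = 11, f = 23, h = 20.
P20 = 20 + ((24.8 − 11)/23)·20 = 20 + 12 = 32.

32.00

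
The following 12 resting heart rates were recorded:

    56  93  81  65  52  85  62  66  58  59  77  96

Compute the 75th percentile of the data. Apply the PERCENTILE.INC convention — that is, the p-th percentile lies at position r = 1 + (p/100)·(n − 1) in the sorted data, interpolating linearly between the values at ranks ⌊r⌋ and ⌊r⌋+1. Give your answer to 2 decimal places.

Sorted: 52, 56, 58, 59, 62, 65, 66, 77, 81, 85, 93, 96.
n = 12.
r = 1 + (75/100)·(12 − 1) = 1 + 8.25 = 9.25.
Rank 9 is 81 and rank 10 is 85.
Interpolate: 81 + 0.25·(85 − 81) = 81 + 0.25·4 = 82.

82.00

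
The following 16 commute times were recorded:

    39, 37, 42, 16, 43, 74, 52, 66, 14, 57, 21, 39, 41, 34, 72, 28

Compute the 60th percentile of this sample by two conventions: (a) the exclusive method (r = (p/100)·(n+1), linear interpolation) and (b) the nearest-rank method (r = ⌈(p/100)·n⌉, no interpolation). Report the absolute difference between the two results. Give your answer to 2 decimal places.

0.20

Sorted: 14, 16, 21, 28, 34, 37, 39, 39, 41, 42, 43, 52, 57, 66, 72, 74.
n = 16.
(a) r = 10.2; between ranks 10 (42) and 11 (43): 42.2.
(b) the nearest-rank method: rank 10 → 42.
|42.2 − 42| = 0.2.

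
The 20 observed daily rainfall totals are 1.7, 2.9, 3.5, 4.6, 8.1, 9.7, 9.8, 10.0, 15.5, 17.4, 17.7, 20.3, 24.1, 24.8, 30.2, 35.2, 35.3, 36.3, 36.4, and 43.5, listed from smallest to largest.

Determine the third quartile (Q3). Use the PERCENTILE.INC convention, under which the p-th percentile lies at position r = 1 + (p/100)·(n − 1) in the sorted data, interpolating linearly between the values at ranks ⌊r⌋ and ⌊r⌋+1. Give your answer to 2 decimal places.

31.45

n = 20.
r = 1 + (75/100)·(20 − 1) = 1 + 14.25 = 15.25.
Rank 15 is 30.2 and rank 16 is 35.2.
Interpolate: 30.2 + 0.25·(35.2 − 30.2) = 30.2 + 0.25·5 = 31.45.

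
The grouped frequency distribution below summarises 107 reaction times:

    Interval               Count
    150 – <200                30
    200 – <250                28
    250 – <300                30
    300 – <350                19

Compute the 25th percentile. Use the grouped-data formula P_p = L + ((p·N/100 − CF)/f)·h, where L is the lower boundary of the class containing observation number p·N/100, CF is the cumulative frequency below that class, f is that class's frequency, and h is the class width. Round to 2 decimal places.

N = 107; target position k = 25/100 · 107 = 26.75.
Cumulative frequencies: 30, 58, 88, 107.
Observation 26.75 falls in the class 150 – <200.
L = 150, CF = 0, f = 30, h = 50.
P25 = 150 + ((26.75 − 0)/30)·50 = 150 + 44.5833 = 194.583.

194.58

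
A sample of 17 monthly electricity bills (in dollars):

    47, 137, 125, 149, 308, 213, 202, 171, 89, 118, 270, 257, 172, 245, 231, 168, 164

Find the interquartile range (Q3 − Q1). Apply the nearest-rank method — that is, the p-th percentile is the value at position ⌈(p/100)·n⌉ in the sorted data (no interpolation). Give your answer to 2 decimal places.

Sorted: 47, 89, 118, 125, 137, 149, 164, 168, 171, 172, 202, 213, 231, 245, 257, 270, 308.
n = 17.
P25: rank ⌈25/100·17⌉ = 5 → 137.
P75: rank ⌈75/100·17⌉ = 13 → 231.
Difference: 231 − 137 = 94.

94.00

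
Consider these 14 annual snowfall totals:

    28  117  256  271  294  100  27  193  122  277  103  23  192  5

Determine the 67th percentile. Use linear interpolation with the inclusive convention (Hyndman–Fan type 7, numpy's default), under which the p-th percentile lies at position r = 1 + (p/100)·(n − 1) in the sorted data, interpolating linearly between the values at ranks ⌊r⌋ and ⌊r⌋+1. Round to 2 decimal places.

192.71

Sorted: 5, 23, 27, 28, 100, 103, 117, 122, 192, 193, 256, 271, 277, 294.
n = 14.
r = 1 + (67/100)·(14 − 1) = 1 + 8.71 = 9.71.
Rank 9 is 192 and rank 10 is 193.
Interpolate: 192 + 0.71·(193 − 192) = 192 + 0.71·1 = 192.71.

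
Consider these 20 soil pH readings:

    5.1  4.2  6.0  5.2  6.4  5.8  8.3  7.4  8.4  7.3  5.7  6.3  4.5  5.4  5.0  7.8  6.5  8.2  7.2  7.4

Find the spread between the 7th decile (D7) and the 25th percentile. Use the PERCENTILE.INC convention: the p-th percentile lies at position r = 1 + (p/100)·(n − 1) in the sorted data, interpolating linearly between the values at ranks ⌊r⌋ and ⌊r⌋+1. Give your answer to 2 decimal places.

1.98

Sorted: 4.2, 4.5, 5.0, 5.1, 5.2, 5.4, 5.7, 5.8, 6.0, 6.3, 6.4, 6.5, 7.2, 7.3, 7.4, 7.4, 7.8, 8.2, 8.3, 8.4.
n = 20.
P25: r = 5.75; ranks 5–6 are 5.2, 5.4; interpolating gives 5.35.
P70: r = 14.3; ranks 14–15 are 7.3, 7.4; interpolating gives 7.33.
Difference: 7.33 − 5.35 = 1.98.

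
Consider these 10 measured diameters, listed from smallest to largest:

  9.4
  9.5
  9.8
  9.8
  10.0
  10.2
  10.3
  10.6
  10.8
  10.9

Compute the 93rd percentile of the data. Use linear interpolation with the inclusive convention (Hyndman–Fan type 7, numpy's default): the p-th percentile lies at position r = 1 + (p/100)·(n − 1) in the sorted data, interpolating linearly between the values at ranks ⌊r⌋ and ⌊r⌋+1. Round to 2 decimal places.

10.84

n = 10.
r = 1 + (93/100)·(10 − 1) = 1 + 8.37 = 9.37.
Rank 9 is 10.8 and rank 10 is 10.9.
Interpolate: 10.8 + 0.37·(10.9 − 10.8) = 10.8 + 0.37·0.1 = 10.837.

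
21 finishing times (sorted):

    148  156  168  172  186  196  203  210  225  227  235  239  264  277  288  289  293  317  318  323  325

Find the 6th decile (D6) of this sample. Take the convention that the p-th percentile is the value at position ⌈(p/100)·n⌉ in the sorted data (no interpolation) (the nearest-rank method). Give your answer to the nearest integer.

264

n = 21.
Position = ⌈60/100 · 21⌉ = ⌈12.6⌉ = 13.
The value at rank 13 is 264.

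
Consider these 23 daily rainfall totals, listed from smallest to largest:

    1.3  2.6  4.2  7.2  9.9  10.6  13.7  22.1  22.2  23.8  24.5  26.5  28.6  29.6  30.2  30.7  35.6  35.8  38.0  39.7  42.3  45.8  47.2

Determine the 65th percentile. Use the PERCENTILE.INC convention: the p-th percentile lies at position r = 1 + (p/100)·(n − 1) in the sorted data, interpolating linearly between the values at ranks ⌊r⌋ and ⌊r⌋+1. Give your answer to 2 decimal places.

n = 23.
r = 1 + (65/100)·(23 − 1) = 1 + 14.3 = 15.3.
Rank 15 is 30.2 and rank 16 is 30.7.
Interpolate: 30.2 + 0.3·(30.7 − 30.2) = 30.2 + 0.3·0.5 = 30.35.

30.35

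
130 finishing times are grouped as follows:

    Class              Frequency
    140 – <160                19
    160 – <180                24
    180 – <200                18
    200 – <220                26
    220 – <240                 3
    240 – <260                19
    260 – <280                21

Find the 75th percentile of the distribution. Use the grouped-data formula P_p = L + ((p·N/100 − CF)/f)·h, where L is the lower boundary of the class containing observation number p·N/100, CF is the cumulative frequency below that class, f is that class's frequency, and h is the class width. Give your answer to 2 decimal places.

247.89

N = 130; target position k = 75/100 · 130 = 97.5.
Cumulative frequencies: 19, 43, 61, 87, 90, 109, 130.
Observation 97.5 falls in the class 240 – <260.
L = 240, CF = 90, f = 19, h = 20.
P75 = 240 + ((97.5 − 90)/19)·20 = 240 + 7.89474 = 247.895.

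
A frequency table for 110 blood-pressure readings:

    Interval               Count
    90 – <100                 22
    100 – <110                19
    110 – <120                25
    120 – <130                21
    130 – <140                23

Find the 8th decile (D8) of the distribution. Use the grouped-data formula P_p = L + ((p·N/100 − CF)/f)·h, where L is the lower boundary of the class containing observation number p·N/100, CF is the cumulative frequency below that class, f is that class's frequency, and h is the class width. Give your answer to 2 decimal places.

N = 110; target position k = 80/100 · 110 = 88.
Cumulative frequencies: 22, 41, 66, 87, 110.
Observation 88 falls in the class 130 – <140.
L = 130, CF = 87, f = 23, h = 10.
P80 = 130 + ((88 − 87)/23)·10 = 130 + 0.434783 = 130.435.

130.43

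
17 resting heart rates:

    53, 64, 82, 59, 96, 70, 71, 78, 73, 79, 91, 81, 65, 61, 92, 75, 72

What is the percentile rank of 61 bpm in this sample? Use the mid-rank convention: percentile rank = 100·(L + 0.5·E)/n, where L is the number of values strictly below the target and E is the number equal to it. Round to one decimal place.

14.7

Sorted: 53, 59, 61, 64, 65, 70, 71, 72, 73, 75, 78, 79, 81, 82, 91, 92, 96.
Count below 61: L = 2; count equal: E = 1; n = 17.
Percentile rank = 100·(2 + 0.5·1)/17 = 100·2.5/17 = 14.71.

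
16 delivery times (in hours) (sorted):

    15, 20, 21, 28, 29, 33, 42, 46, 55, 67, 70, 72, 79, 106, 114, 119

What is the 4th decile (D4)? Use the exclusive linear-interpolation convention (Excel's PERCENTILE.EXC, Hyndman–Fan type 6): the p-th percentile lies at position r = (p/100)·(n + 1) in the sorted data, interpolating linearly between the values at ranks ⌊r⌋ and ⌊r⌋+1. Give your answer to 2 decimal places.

n = 16.
r = (40/100)·(16 + 1) = 6.8.
Rank 6 is 33 and rank 7 is 42.
Interpolate: 33 + 0.8·(42 − 33) = 33 + 0.8·9 = 40.2.

40.20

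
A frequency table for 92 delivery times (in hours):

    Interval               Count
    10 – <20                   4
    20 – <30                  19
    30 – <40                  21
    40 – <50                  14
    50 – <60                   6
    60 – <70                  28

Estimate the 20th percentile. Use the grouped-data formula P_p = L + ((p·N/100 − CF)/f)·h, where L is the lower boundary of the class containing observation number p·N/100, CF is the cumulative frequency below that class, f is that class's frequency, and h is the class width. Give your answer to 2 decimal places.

N = 92; target position k = 20/100 · 92 = 18.4.
Cumulative frequencies: 4, 23, 44, 58, 64, 92.
Observation 18.4 falls in the class 20 – <30.
L = 20, CF = 4, f = 19, h = 10.
P20 = 20 + ((18.4 − 4)/19)·10 = 20 + 7.57895 = 27.5789.

27.58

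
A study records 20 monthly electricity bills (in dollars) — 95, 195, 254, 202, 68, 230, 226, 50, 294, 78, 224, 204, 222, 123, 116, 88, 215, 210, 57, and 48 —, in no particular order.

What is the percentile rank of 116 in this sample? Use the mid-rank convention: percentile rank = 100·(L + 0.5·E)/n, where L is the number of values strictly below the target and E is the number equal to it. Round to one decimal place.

37.5

Sorted: 48, 50, 57, 68, 78, 88, 95, 116, 123, 195, 202, 204, 210, 215, 222, 224, 226, 230, 254, 294.
Count below 116: L = 7; count equal: E = 1; n = 20.
Percentile rank = 100·(7 + 0.5·1)/20 = 100·7.5/20 = 37.5.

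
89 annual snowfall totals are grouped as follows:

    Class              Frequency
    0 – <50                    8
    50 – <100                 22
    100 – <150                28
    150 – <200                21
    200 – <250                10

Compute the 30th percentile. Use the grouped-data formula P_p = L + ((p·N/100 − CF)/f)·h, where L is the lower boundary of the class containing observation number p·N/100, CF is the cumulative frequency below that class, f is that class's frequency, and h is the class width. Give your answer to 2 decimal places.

N = 89; target position k = 30/100 · 89 = 26.7.
Cumulative frequencies: 8, 30, 58, 79, 89.
Observation 26.7 falls in the class 50 – <100.
L = 50, CF = 8, f = 22, h = 50.
P30 = 50 + ((26.7 − 8)/22)·50 = 50 + 42.5 = 92.5.

92.50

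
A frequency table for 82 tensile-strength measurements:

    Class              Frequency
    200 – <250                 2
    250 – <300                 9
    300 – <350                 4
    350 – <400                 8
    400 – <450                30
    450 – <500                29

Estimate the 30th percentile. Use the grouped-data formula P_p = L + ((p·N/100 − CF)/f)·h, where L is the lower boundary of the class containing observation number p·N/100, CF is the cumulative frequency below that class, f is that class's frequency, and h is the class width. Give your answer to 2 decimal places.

402.67

N = 82; target position k = 30/100 · 82 = 24.6.
Cumulative frequencies: 2, 11, 15, 23, 53, 82.
Observation 24.6 falls in the class 400 – <450.
L = 400, CF = 23, f = 30, h = 50.
P30 = 400 + ((24.6 − 23)/30)·50 = 400 + 2.66667 = 402.667.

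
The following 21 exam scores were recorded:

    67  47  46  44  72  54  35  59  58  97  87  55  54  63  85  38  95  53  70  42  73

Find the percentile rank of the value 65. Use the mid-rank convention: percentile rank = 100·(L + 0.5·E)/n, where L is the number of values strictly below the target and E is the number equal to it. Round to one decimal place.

Sorted: 35, 38, 42, 44, 46, 47, 53, 54, 54, 55, 58, 59, 63, 67, 70, 72, 73, 85, 87, 95, 97.
Count below 65: L = 13; count equal: E = 0; n = 21.
Percentile rank = 100·(13 + 0.5·0)/21 = 100·13/21 = 61.9.

61.9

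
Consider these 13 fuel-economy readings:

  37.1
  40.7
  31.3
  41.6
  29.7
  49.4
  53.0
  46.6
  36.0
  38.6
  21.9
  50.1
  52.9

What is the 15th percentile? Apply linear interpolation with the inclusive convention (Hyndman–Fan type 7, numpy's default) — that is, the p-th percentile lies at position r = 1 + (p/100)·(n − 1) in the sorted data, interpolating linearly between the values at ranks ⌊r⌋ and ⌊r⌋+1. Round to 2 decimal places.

30.98

Sorted: 21.9, 29.7, 31.3, 36.0, 37.1, 38.6, 40.7, 41.6, 46.6, 49.4, 50.1, 52.9, 53.0.
n = 13.
r = 1 + (15/100)·(13 − 1) = 1 + 1.8 = 2.8.
Rank 2 is 29.7 and rank 3 is 31.3.
Interpolate: 29.7 + 0.8·(31.3 − 29.7) = 29.7 + 0.8·1.6 = 30.98.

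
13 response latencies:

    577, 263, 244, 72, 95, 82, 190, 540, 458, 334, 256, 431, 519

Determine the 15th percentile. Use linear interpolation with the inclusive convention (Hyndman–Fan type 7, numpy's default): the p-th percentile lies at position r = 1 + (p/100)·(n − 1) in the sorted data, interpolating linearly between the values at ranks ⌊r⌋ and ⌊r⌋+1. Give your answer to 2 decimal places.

92.40

Sorted: 72, 82, 95, 190, 244, 256, 263, 334, 431, 458, 519, 540, 577.
n = 13.
r = 1 + (15/100)·(13 − 1) = 1 + 1.8 = 2.8.
Rank 2 is 82 and rank 3 is 95.
Interpolate: 82 + 0.8·(95 − 82) = 82 + 0.8·13 = 92.4.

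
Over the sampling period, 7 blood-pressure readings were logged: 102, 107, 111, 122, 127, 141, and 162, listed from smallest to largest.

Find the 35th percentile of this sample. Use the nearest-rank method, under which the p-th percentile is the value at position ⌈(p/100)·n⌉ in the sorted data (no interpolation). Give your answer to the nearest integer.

111

n = 7.
Position = ⌈35/100 · 7⌉ = ⌈2.45⌉ = 3.
The value at rank 3 is 111.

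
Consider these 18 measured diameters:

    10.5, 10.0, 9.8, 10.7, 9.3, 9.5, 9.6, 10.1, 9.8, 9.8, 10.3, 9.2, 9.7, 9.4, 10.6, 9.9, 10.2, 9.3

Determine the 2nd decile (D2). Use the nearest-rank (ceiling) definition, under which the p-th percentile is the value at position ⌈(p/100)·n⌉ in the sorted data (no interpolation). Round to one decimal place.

Sorted: 9.2, 9.3, 9.3, 9.4, 9.5, 9.6, 9.7, 9.8, 9.8, 9.8, 9.9, 10.0, 10.1, 10.2, 10.3, 10.5, 10.6, 10.7.
n = 18.
Position = ⌈20/100 · 18⌉ = ⌈3.6⌉ = 4.
The value at rank 4 is 9.4.

9.4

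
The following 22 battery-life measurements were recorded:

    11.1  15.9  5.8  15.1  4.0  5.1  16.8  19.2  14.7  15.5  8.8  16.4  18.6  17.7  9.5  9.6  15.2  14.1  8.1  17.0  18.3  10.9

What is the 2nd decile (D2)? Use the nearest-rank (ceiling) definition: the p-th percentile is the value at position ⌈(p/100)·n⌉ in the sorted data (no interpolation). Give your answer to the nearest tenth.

8.8

Sorted: 4.0, 5.1, 5.8, 8.1, 8.8, 9.5, 9.6, 10.9, 11.1, 14.1, 14.7, 15.1, 15.2, 15.5, 15.9, 16.4, 16.8, 17.0, 17.7, 18.3, 18.6, 19.2.
n = 22.
Position = ⌈20/100 · 22⌉ = ⌈4.4⌉ = 5.
The value at rank 5 is 8.8.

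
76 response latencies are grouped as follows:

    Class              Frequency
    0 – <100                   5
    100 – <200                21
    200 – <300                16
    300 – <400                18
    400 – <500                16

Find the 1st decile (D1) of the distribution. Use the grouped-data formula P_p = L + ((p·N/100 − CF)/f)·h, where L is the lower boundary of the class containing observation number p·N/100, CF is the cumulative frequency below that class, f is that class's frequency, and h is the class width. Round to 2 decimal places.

N = 76; target position k = 10/100 · 76 = 7.6.
Cumulative frequencies: 5, 26, 42, 60, 76.
Observation 7.6 falls in the class 100 – <200.
L = 100, CF = 5, f = 21, h = 100.
P10 = 100 + ((7.6 − 5)/21)·100 = 100 + 12.381 = 112.381.

112.38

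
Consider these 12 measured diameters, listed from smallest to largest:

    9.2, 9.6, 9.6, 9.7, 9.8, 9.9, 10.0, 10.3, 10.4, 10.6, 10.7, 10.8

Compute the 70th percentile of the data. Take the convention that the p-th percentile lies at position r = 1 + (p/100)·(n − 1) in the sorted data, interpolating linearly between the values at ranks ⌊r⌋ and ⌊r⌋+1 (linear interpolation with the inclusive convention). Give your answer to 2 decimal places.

10.37

n = 12.
r = 1 + (70/100)·(12 − 1) = 1 + 7.7 = 8.7.
Rank 8 is 10.3 and rank 9 is 10.4.
Interpolate: 10.3 + 0.7·(10.4 − 10.3) = 10.3 + 0.7·0.1 = 10.37.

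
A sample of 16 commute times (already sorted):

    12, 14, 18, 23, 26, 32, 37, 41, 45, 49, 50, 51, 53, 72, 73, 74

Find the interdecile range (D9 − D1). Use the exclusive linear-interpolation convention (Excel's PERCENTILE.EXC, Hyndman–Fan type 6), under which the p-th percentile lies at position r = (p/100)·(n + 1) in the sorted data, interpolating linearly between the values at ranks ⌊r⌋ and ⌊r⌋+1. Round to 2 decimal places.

59.90

n = 16.
P10: r = 1.7; ranks 1–2 are 12, 14; interpolating gives 13.4.
P90: r = 15.3; ranks 15–16 are 73, 74; interpolating gives 73.3.
Difference: 73.3 − 13.4 = 59.9.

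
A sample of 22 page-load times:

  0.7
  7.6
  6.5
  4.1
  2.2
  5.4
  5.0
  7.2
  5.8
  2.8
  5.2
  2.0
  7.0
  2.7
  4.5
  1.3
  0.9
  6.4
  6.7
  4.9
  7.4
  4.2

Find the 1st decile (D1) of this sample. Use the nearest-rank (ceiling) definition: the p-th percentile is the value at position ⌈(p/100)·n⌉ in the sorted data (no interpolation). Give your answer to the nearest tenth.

Sorted: 0.7, 0.9, 1.3, 2.0, 2.2, 2.7, 2.8, 4.1, 4.2, 4.5, 4.9, 5.0, 5.2, 5.4, 5.8, 6.4, 6.5, 6.7, 7.0, 7.2, 7.4, 7.6.
n = 22.
Position = ⌈10/100 · 22⌉ = ⌈2.2⌉ = 3.
The value at rank 3 is 1.3.

1.3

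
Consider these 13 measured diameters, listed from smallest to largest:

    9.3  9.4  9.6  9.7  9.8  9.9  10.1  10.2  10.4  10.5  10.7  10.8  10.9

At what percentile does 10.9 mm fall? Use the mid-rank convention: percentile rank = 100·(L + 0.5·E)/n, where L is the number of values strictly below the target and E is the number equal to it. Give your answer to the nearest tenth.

96.2

Count below 10.9: L = 12; count equal: E = 1; n = 13.
Percentile rank = 100·(12 + 0.5·1)/13 = 100·12.5/13 = 96.15.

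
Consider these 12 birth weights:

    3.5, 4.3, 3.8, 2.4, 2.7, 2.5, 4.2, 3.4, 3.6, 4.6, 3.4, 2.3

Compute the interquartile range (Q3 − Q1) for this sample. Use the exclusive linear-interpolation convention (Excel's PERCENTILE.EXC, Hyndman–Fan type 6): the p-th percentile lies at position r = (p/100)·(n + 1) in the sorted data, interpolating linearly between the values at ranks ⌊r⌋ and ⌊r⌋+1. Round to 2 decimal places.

1.55

Sorted: 2.3, 2.4, 2.5, 2.7, 3.4, 3.4, 3.5, 3.6, 3.8, 4.2, 4.3, 4.6.
n = 12.
P25: r = 3.25; ranks 3–4 are 2.5, 2.7; interpolating gives 2.55.
P75: r = 9.75; ranks 9–10 are 3.8, 4.2; interpolating gives 4.1.
Difference: 4.1 − 2.55 = 1.55.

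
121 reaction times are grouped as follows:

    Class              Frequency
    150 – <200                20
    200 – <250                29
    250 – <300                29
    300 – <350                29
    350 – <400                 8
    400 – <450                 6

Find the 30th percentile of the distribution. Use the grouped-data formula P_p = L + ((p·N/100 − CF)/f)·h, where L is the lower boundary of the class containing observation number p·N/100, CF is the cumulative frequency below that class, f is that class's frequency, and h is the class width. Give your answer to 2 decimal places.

228.10

N = 121; target position k = 30/100 · 121 = 36.3.
Cumulative frequencies: 20, 49, 78, 107, 115, 121.
Observation 36.3 falls in the class 200 – <250.
L = 200, CF = 20, f = 29, h = 50.
P30 = 200 + ((36.3 − 20)/29)·50 = 200 + 28.1034 = 228.103.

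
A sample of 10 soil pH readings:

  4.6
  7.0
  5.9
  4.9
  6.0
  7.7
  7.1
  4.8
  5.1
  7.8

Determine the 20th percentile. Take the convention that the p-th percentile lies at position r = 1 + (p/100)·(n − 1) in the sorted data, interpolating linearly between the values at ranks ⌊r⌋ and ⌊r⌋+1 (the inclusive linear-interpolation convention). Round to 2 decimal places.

Sorted: 4.6, 4.8, 4.9, 5.1, 5.9, 6.0, 7.0, 7.1, 7.7, 7.8.
n = 10.
r = 1 + (20/100)·(10 − 1) = 1 + 1.8 = 2.8.
Rank 2 is 4.8 and rank 3 is 4.9.
Interpolate: 4.8 + 0.8·(4.9 − 4.8) = 4.8 + 0.8·0.1 = 4.88.

4.88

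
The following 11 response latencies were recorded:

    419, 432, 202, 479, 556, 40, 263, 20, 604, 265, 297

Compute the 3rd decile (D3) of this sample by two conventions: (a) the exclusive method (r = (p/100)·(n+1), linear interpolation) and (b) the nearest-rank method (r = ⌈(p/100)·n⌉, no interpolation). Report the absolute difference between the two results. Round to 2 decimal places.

24.40

Sorted: 20, 40, 202, 263, 265, 297, 419, 432, 479, 556, 604.
n = 11.
(a) r = 3.6; between ranks 3 (202) and 4 (263): 238.6.
(b) the nearest-rank method: rank 4 → 263.
|238.6 − 263| = 24.4.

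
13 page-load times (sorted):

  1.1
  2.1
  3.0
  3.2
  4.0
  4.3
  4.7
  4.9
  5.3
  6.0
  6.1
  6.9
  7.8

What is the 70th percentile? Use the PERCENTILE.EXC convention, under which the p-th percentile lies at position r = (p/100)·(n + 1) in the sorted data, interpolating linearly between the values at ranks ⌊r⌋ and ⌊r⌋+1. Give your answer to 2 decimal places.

n = 13.
r = (70/100)·(13 + 1) = 9.8.
Rank 9 is 5.3 and rank 10 is 6.0.
Interpolate: 5.3 + 0.8·(6.0 − 5.3) = 5.3 + 0.8·0.7 = 5.86.

5.86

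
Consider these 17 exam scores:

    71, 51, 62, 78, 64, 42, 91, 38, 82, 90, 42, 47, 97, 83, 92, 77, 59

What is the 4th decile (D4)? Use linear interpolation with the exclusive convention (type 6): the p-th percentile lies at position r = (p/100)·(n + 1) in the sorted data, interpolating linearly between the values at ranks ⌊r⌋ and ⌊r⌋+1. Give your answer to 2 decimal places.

62.40

Sorted: 38, 42, 42, 47, 51, 59, 62, 64, 71, 77, 78, 82, 83, 90, 91, 92, 97.
n = 17.
r = (40/100)·(17 + 1) = 7.2.
Rank 7 is 62 and rank 8 is 64.
Interpolate: 62 + 0.2·(64 − 62) = 62 + 0.2·2 = 62.4.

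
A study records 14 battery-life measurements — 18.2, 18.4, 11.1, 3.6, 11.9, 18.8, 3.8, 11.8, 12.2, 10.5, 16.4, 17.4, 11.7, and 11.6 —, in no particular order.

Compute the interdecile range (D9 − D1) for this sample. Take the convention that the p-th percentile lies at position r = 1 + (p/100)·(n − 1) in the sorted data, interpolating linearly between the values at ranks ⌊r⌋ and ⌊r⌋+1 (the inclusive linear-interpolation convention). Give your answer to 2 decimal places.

12.53

Sorted: 3.6, 3.8, 10.5, 11.1, 11.6, 11.7, 11.8, 11.9, 12.2, 16.4, 17.4, 18.2, 18.4, 18.8.
n = 14.
P10: r = 2.3; ranks 2–3 are 3.8, 10.5; interpolating gives 5.81.
P90: r = 12.7; ranks 12–13 are 18.2, 18.4; interpolating gives 18.34.
Difference: 18.34 − 5.81 = 12.53.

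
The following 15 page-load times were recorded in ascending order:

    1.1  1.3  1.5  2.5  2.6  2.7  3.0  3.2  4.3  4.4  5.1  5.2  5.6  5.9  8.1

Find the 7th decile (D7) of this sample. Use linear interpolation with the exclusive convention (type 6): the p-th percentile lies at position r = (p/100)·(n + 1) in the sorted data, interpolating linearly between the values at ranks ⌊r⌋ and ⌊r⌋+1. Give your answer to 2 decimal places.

n = 15.
r = (70/100)·(15 + 1) = 11.2.
Rank 11 is 5.1 and rank 12 is 5.2.
Interpolate: 5.1 + 0.2·(5.2 − 5.1) = 5.1 + 0.2·0.1 = 5.12.

5.12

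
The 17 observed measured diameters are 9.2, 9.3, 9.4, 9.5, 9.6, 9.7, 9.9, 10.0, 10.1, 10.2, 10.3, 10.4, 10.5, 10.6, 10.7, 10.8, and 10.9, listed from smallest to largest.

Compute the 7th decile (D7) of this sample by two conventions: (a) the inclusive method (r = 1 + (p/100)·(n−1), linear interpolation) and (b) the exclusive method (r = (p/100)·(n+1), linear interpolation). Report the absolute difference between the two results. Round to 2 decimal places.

n = 17.
(a) r = 12.2; between ranks 12 (10.4) and 13 (10.5): 10.42.
(b) r = 12.6; between ranks 12 (10.4) and 13 (10.5): 10.46.
|10.42 − 10.46| = 0.04.

0.04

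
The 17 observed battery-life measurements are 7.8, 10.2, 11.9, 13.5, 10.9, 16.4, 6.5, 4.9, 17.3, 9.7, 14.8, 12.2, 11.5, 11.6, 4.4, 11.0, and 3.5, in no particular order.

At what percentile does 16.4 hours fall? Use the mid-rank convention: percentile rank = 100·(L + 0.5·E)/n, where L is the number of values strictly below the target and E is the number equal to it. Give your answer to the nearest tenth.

Sorted: 3.5, 4.4, 4.9, 6.5, 7.8, 9.7, 10.2, 10.9, 11.0, 11.5, 11.6, 11.9, 12.2, 13.5, 14.8, 16.4, 17.3.
Count below 16.4: L = 15; count equal: E = 1; n = 17.
Percentile rank = 100·(15 + 0.5·1)/17 = 100·15.5/17 = 91.18.

91.2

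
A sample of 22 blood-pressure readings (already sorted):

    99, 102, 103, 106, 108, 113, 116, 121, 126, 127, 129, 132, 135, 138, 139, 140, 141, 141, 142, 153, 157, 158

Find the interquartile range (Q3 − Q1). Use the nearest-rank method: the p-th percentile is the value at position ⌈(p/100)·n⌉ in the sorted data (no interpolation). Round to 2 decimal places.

n = 22.
P25: rank ⌈25/100·22⌉ = 6 → 113.
P75: rank ⌈75/100·22⌉ = 17 → 141.
Difference: 141 − 113 = 28.

28.00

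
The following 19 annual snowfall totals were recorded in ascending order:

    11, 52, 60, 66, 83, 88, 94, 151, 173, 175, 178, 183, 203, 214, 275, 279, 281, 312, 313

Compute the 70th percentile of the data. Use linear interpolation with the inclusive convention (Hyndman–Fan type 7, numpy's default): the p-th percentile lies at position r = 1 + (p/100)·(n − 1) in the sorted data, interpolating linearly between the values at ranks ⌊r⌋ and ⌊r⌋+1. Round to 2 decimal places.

209.60

n = 19.
r = 1 + (70/100)·(19 − 1) = 1 + 12.6 = 13.6.
Rank 13 is 203 and rank 14 is 214.
Interpolate: 203 + 0.6·(214 − 203) = 203 + 0.6·11 = 209.6.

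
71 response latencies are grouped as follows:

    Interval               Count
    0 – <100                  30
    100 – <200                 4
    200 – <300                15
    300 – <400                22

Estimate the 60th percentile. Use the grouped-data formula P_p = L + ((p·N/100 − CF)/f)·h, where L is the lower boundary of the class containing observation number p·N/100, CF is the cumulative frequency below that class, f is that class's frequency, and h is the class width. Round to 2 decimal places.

257.33

N = 71; target position k = 60/100 · 71 = 42.6.
Cumulative frequencies: 30, 34, 49, 71.
Observation 42.6 falls in the class 200 – <300.
L = 200, CF = 34, f = 15, h = 100.
P60 = 200 + ((42.6 − 34)/15)·100 = 200 + 57.3333 = 257.333.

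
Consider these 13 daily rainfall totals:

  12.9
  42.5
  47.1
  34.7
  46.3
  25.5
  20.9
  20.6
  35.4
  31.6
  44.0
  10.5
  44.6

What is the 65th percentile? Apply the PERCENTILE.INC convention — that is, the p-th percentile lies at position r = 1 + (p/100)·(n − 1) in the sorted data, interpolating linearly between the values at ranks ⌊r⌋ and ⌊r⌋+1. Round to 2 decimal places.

41.08

Sorted: 10.5, 12.9, 20.6, 20.9, 25.5, 31.6, 34.7, 35.4, 42.5, 44.0, 44.6, 46.3, 47.1.
n = 13.
r = 1 + (65/100)·(13 − 1) = 1 + 7.8 = 8.8.
Rank 8 is 35.4 and rank 9 is 42.5.
Interpolate: 35.4 + 0.8·(42.5 − 35.4) = 35.4 + 0.8·7.1 = 41.08.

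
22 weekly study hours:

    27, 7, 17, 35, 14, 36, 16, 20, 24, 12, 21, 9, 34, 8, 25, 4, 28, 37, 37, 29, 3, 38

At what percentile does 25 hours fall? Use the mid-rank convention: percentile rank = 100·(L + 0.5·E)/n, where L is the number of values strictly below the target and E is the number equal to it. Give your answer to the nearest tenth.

Sorted: 3, 4, 7, 8, 9, 12, 14, 16, 17, 20, 21, 24, 25, 27, 28, 29, 34, 35, 36, 37, 37, 38.
Count below 25: L = 12; count equal: E = 1; n = 22.
Percentile rank = 100·(12 + 0.5·1)/22 = 100·12.5/22 = 56.82.

56.8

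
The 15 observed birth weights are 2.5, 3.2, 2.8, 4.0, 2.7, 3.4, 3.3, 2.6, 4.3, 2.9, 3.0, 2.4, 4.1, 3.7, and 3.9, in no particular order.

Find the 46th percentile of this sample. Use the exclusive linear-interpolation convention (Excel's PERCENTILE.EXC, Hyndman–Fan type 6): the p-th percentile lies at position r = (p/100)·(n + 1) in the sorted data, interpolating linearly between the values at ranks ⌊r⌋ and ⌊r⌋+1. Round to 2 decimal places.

Sorted: 2.4, 2.5, 2.6, 2.7, 2.8, 2.9, 3.0, 3.2, 3.3, 3.4, 3.7, 3.9, 4.0, 4.1, 4.3.
n = 15.
r = (46/100)·(15 + 1) = 7.36.
Rank 7 is 3.0 and rank 8 is 3.2.
Interpolate: 3.0 + 0.36·(3.2 − 3.0) = 3.0 + 0.36·0.2 = 3.072.

3.07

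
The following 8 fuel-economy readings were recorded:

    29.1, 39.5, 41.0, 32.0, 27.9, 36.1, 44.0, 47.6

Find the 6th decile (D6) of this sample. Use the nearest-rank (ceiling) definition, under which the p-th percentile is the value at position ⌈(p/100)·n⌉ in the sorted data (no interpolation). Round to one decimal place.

39.5

Sorted: 27.9, 29.1, 32.0, 36.1, 39.5, 41.0, 44.0, 47.6.
n = 8.
Position = ⌈60/100 · 8⌉ = ⌈4.8⌉ = 5.
The value at rank 5 is 39.5.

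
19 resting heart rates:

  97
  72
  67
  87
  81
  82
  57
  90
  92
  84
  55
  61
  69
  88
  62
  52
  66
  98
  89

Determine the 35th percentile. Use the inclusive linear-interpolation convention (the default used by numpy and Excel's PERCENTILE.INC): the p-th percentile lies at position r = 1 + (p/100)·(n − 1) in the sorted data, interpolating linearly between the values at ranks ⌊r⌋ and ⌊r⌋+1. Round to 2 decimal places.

Sorted: 52, 55, 57, 61, 62, 66, 67, 69, 72, 81, 82, 84, 87, 88, 89, 90, 92, 97, 98.
n = 19.
r = 1 + (35/100)·(19 − 1) = 1 + 6.3 = 7.3.
Rank 7 is 67 and rank 8 is 69.
Interpolate: 67 + 0.3·(69 − 67) = 67 + 0.3·2 = 67.6.

67.60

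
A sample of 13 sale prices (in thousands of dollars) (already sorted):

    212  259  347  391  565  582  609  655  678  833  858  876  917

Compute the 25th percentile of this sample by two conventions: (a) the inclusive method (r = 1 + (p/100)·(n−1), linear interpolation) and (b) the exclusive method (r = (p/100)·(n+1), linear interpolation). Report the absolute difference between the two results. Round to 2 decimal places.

n = 13.
(a) r = 4 → value at rank 4 = 391.
(b) r = 3.5; between ranks 3 (347) and 4 (391): 369.
|391 − 369| = 22.

22.00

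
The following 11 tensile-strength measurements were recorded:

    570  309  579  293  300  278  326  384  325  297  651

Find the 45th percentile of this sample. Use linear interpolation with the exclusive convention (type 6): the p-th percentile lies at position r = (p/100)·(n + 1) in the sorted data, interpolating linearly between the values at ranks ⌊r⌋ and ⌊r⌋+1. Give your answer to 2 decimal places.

315.40

Sorted: 278, 293, 297, 300, 309, 325, 326, 384, 570, 579, 651.
n = 11.
r = (45/100)·(11 + 1) = 5.4.
Rank 5 is 309 and rank 6 is 325.
Interpolate: 309 + 0.4·(325 − 309) = 309 + 0.4·16 = 315.4.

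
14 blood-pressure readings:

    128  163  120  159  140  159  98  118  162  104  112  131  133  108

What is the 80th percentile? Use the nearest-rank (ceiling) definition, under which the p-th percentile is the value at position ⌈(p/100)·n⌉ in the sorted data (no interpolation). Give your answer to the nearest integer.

159

Sorted: 98, 104, 108, 112, 118, 120, 128, 131, 133, 140, 159, 159, 162, 163.
n = 14.
Position = ⌈80/100 · 14⌉ = ⌈11.2⌉ = 12.
The value at rank 12 is 159.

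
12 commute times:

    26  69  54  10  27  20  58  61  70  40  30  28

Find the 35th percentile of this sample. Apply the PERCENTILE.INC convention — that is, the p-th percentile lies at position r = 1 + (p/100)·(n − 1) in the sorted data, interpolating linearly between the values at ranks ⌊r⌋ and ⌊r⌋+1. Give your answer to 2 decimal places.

27.85

Sorted: 10, 20, 26, 27, 28, 30, 40, 54, 58, 61, 69, 70.
n = 12.
r = 1 + (35/100)·(12 − 1) = 1 + 3.85 = 4.85.
Rank 4 is 27 and rank 5 is 28.
Interpolate: 27 + 0.85·(28 − 27) = 27 + 0.85·1 = 27.85.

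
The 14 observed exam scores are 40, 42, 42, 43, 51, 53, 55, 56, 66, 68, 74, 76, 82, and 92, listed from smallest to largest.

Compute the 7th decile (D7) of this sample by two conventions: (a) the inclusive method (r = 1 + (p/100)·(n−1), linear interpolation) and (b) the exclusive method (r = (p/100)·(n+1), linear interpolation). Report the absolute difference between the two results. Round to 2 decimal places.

n = 14.
(a) r = 10.1; between ranks 10 (68) and 11 (74): 68.6.
(b) r = 10.5; between ranks 10 (68) and 11 (74): 71.
|68.6 − 71| = 2.4.

2.40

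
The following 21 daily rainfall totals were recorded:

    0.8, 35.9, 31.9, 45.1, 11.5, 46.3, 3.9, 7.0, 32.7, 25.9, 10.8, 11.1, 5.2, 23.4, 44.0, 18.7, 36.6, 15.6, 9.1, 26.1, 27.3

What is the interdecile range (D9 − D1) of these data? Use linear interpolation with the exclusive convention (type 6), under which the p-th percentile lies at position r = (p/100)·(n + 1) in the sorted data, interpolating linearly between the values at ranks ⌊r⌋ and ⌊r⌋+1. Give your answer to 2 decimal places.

Sorted: 0.8, 3.9, 5.2, 7.0, 9.1, 10.8, 11.1, 11.5, 15.6, 18.7, 23.4, 25.9, 26.1, 27.3, 31.9, 32.7, 35.9, 36.6, 44.0, 45.1, 46.3.
n = 21.
P10: r = 2.2; ranks 2–3 are 3.9, 5.2; interpolating gives 4.16.
P90: r = 19.8; ranks 19–20 are 44.0, 45.1; interpolating gives 44.88.
Difference: 44.88 − 4.16 = 40.72.

40.72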